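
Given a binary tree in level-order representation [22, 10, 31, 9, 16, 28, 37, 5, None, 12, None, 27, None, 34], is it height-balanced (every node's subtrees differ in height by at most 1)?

Tree (level-order array): [22, 10, 31, 9, 16, 28, 37, 5, None, 12, None, 27, None, 34]
Definition: a tree is height-balanced if, at every node, |h(left) - h(right)| <= 1 (empty subtree has height -1).
Bottom-up per-node check:
  node 5: h_left=-1, h_right=-1, diff=0 [OK], height=0
  node 9: h_left=0, h_right=-1, diff=1 [OK], height=1
  node 12: h_left=-1, h_right=-1, diff=0 [OK], height=0
  node 16: h_left=0, h_right=-1, diff=1 [OK], height=1
  node 10: h_left=1, h_right=1, diff=0 [OK], height=2
  node 27: h_left=-1, h_right=-1, diff=0 [OK], height=0
  node 28: h_left=0, h_right=-1, diff=1 [OK], height=1
  node 34: h_left=-1, h_right=-1, diff=0 [OK], height=0
  node 37: h_left=0, h_right=-1, diff=1 [OK], height=1
  node 31: h_left=1, h_right=1, diff=0 [OK], height=2
  node 22: h_left=2, h_right=2, diff=0 [OK], height=3
All nodes satisfy the balance condition.
Result: Balanced


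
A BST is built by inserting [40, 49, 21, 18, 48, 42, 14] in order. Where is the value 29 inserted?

Starting tree (level order): [40, 21, 49, 18, None, 48, None, 14, None, 42]
Insertion path: 40 -> 21
Result: insert 29 as right child of 21
Final tree (level order): [40, 21, 49, 18, 29, 48, None, 14, None, None, None, 42]


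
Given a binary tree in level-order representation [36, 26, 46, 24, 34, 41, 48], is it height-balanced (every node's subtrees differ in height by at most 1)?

Tree (level-order array): [36, 26, 46, 24, 34, 41, 48]
Definition: a tree is height-balanced if, at every node, |h(left) - h(right)| <= 1 (empty subtree has height -1).
Bottom-up per-node check:
  node 24: h_left=-1, h_right=-1, diff=0 [OK], height=0
  node 34: h_left=-1, h_right=-1, diff=0 [OK], height=0
  node 26: h_left=0, h_right=0, diff=0 [OK], height=1
  node 41: h_left=-1, h_right=-1, diff=0 [OK], height=0
  node 48: h_left=-1, h_right=-1, diff=0 [OK], height=0
  node 46: h_left=0, h_right=0, diff=0 [OK], height=1
  node 36: h_left=1, h_right=1, diff=0 [OK], height=2
All nodes satisfy the balance condition.
Result: Balanced


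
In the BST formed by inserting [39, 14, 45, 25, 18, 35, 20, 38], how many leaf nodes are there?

Tree built from: [39, 14, 45, 25, 18, 35, 20, 38]
Tree (level-order array): [39, 14, 45, None, 25, None, None, 18, 35, None, 20, None, 38]
Rule: A leaf has 0 children.
Per-node child counts:
  node 39: 2 child(ren)
  node 14: 1 child(ren)
  node 25: 2 child(ren)
  node 18: 1 child(ren)
  node 20: 0 child(ren)
  node 35: 1 child(ren)
  node 38: 0 child(ren)
  node 45: 0 child(ren)
Matching nodes: [20, 38, 45]
Count of leaf nodes: 3


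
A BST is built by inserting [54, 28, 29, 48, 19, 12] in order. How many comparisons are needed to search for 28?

Search path for 28: 54 -> 28
Found: True
Comparisons: 2


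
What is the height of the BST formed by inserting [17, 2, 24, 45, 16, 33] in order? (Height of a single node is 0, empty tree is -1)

Insertion order: [17, 2, 24, 45, 16, 33]
Tree (level-order array): [17, 2, 24, None, 16, None, 45, None, None, 33]
Compute height bottom-up (empty subtree = -1):
  height(16) = 1 + max(-1, -1) = 0
  height(2) = 1 + max(-1, 0) = 1
  height(33) = 1 + max(-1, -1) = 0
  height(45) = 1 + max(0, -1) = 1
  height(24) = 1 + max(-1, 1) = 2
  height(17) = 1 + max(1, 2) = 3
Height = 3


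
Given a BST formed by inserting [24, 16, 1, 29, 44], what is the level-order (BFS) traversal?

Tree insertion order: [24, 16, 1, 29, 44]
Tree (level-order array): [24, 16, 29, 1, None, None, 44]
BFS from the root, enqueuing left then right child of each popped node:
  queue [24] -> pop 24, enqueue [16, 29], visited so far: [24]
  queue [16, 29] -> pop 16, enqueue [1], visited so far: [24, 16]
  queue [29, 1] -> pop 29, enqueue [44], visited so far: [24, 16, 29]
  queue [1, 44] -> pop 1, enqueue [none], visited so far: [24, 16, 29, 1]
  queue [44] -> pop 44, enqueue [none], visited so far: [24, 16, 29, 1, 44]
Result: [24, 16, 29, 1, 44]


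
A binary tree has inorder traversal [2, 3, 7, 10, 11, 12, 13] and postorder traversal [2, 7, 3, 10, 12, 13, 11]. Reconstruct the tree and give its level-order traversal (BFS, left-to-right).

Inorder:   [2, 3, 7, 10, 11, 12, 13]
Postorder: [2, 7, 3, 10, 12, 13, 11]
Algorithm: postorder visits root last, so walk postorder right-to-left;
each value is the root of the current inorder slice — split it at that
value, recurse on the right subtree first, then the left.
Recursive splits:
  root=11; inorder splits into left=[2, 3, 7, 10], right=[12, 13]
  root=13; inorder splits into left=[12], right=[]
  root=12; inorder splits into left=[], right=[]
  root=10; inorder splits into left=[2, 3, 7], right=[]
  root=3; inorder splits into left=[2], right=[7]
  root=7; inorder splits into left=[], right=[]
  root=2; inorder splits into left=[], right=[]
Reconstructed level-order: [11, 10, 13, 3, 12, 2, 7]


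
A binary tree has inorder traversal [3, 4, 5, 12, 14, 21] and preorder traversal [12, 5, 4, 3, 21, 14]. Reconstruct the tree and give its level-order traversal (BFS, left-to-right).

Inorder:  [3, 4, 5, 12, 14, 21]
Preorder: [12, 5, 4, 3, 21, 14]
Algorithm: preorder visits root first, so consume preorder in order;
for each root, split the current inorder slice at that value into
left-subtree inorder and right-subtree inorder, then recurse.
Recursive splits:
  root=12; inorder splits into left=[3, 4, 5], right=[14, 21]
  root=5; inorder splits into left=[3, 4], right=[]
  root=4; inorder splits into left=[3], right=[]
  root=3; inorder splits into left=[], right=[]
  root=21; inorder splits into left=[14], right=[]
  root=14; inorder splits into left=[], right=[]
Reconstructed level-order: [12, 5, 21, 4, 14, 3]


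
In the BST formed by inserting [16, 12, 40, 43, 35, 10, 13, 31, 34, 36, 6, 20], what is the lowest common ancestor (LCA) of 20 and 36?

Tree insertion order: [16, 12, 40, 43, 35, 10, 13, 31, 34, 36, 6, 20]
Tree (level-order array): [16, 12, 40, 10, 13, 35, 43, 6, None, None, None, 31, 36, None, None, None, None, 20, 34]
In a BST, the LCA of p=20, q=36 is the first node v on the
root-to-leaf path with p <= v <= q (go left if both < v, right if both > v).
Walk from root:
  at 16: both 20 and 36 > 16, go right
  at 40: both 20 and 36 < 40, go left
  at 35: 20 <= 35 <= 36, this is the LCA
LCA = 35


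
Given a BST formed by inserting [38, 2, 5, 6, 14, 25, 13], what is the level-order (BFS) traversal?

Tree insertion order: [38, 2, 5, 6, 14, 25, 13]
Tree (level-order array): [38, 2, None, None, 5, None, 6, None, 14, 13, 25]
BFS from the root, enqueuing left then right child of each popped node:
  queue [38] -> pop 38, enqueue [2], visited so far: [38]
  queue [2] -> pop 2, enqueue [5], visited so far: [38, 2]
  queue [5] -> pop 5, enqueue [6], visited so far: [38, 2, 5]
  queue [6] -> pop 6, enqueue [14], visited so far: [38, 2, 5, 6]
  queue [14] -> pop 14, enqueue [13, 25], visited so far: [38, 2, 5, 6, 14]
  queue [13, 25] -> pop 13, enqueue [none], visited so far: [38, 2, 5, 6, 14, 13]
  queue [25] -> pop 25, enqueue [none], visited so far: [38, 2, 5, 6, 14, 13, 25]
Result: [38, 2, 5, 6, 14, 13, 25]


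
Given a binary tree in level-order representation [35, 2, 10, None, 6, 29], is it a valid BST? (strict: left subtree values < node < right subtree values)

Level-order array: [35, 2, 10, None, 6, 29]
Validate using subtree bounds (lo, hi): at each node, require lo < value < hi,
then recurse left with hi=value and right with lo=value.
Preorder trace (stopping at first violation):
  at node 35 with bounds (-inf, +inf): OK
  at node 2 with bounds (-inf, 35): OK
  at node 6 with bounds (2, 35): OK
  at node 10 with bounds (35, +inf): VIOLATION
Node 10 violates its bound: not (35 < 10 < +inf).
Result: Not a valid BST


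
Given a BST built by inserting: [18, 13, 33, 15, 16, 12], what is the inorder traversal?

Tree insertion order: [18, 13, 33, 15, 16, 12]
Tree (level-order array): [18, 13, 33, 12, 15, None, None, None, None, None, 16]
Inorder traversal: [12, 13, 15, 16, 18, 33]


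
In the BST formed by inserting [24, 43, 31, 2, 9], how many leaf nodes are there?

Tree built from: [24, 43, 31, 2, 9]
Tree (level-order array): [24, 2, 43, None, 9, 31]
Rule: A leaf has 0 children.
Per-node child counts:
  node 24: 2 child(ren)
  node 2: 1 child(ren)
  node 9: 0 child(ren)
  node 43: 1 child(ren)
  node 31: 0 child(ren)
Matching nodes: [9, 31]
Count of leaf nodes: 2


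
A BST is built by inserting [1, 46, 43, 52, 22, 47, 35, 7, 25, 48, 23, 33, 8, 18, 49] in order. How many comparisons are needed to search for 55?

Search path for 55: 1 -> 46 -> 52
Found: False
Comparisons: 3


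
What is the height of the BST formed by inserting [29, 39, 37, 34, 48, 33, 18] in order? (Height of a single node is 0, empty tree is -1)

Insertion order: [29, 39, 37, 34, 48, 33, 18]
Tree (level-order array): [29, 18, 39, None, None, 37, 48, 34, None, None, None, 33]
Compute height bottom-up (empty subtree = -1):
  height(18) = 1 + max(-1, -1) = 0
  height(33) = 1 + max(-1, -1) = 0
  height(34) = 1 + max(0, -1) = 1
  height(37) = 1 + max(1, -1) = 2
  height(48) = 1 + max(-1, -1) = 0
  height(39) = 1 + max(2, 0) = 3
  height(29) = 1 + max(0, 3) = 4
Height = 4


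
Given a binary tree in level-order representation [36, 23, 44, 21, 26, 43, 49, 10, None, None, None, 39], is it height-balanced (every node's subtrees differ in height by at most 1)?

Tree (level-order array): [36, 23, 44, 21, 26, 43, 49, 10, None, None, None, 39]
Definition: a tree is height-balanced if, at every node, |h(left) - h(right)| <= 1 (empty subtree has height -1).
Bottom-up per-node check:
  node 10: h_left=-1, h_right=-1, diff=0 [OK], height=0
  node 21: h_left=0, h_right=-1, diff=1 [OK], height=1
  node 26: h_left=-1, h_right=-1, diff=0 [OK], height=0
  node 23: h_left=1, h_right=0, diff=1 [OK], height=2
  node 39: h_left=-1, h_right=-1, diff=0 [OK], height=0
  node 43: h_left=0, h_right=-1, diff=1 [OK], height=1
  node 49: h_left=-1, h_right=-1, diff=0 [OK], height=0
  node 44: h_left=1, h_right=0, diff=1 [OK], height=2
  node 36: h_left=2, h_right=2, diff=0 [OK], height=3
All nodes satisfy the balance condition.
Result: Balanced


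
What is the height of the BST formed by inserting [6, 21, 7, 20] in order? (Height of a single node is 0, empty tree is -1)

Insertion order: [6, 21, 7, 20]
Tree (level-order array): [6, None, 21, 7, None, None, 20]
Compute height bottom-up (empty subtree = -1):
  height(20) = 1 + max(-1, -1) = 0
  height(7) = 1 + max(-1, 0) = 1
  height(21) = 1 + max(1, -1) = 2
  height(6) = 1 + max(-1, 2) = 3
Height = 3


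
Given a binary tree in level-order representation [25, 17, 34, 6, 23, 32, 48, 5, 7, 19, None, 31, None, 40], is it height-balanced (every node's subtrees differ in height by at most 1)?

Tree (level-order array): [25, 17, 34, 6, 23, 32, 48, 5, 7, 19, None, 31, None, 40]
Definition: a tree is height-balanced if, at every node, |h(left) - h(right)| <= 1 (empty subtree has height -1).
Bottom-up per-node check:
  node 5: h_left=-1, h_right=-1, diff=0 [OK], height=0
  node 7: h_left=-1, h_right=-1, diff=0 [OK], height=0
  node 6: h_left=0, h_right=0, diff=0 [OK], height=1
  node 19: h_left=-1, h_right=-1, diff=0 [OK], height=0
  node 23: h_left=0, h_right=-1, diff=1 [OK], height=1
  node 17: h_left=1, h_right=1, diff=0 [OK], height=2
  node 31: h_left=-1, h_right=-1, diff=0 [OK], height=0
  node 32: h_left=0, h_right=-1, diff=1 [OK], height=1
  node 40: h_left=-1, h_right=-1, diff=0 [OK], height=0
  node 48: h_left=0, h_right=-1, diff=1 [OK], height=1
  node 34: h_left=1, h_right=1, diff=0 [OK], height=2
  node 25: h_left=2, h_right=2, diff=0 [OK], height=3
All nodes satisfy the balance condition.
Result: Balanced


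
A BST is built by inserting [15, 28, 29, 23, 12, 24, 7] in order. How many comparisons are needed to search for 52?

Search path for 52: 15 -> 28 -> 29
Found: False
Comparisons: 3


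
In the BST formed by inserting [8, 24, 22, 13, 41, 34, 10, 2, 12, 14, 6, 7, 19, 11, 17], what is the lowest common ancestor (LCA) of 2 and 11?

Tree insertion order: [8, 24, 22, 13, 41, 34, 10, 2, 12, 14, 6, 7, 19, 11, 17]
Tree (level-order array): [8, 2, 24, None, 6, 22, 41, None, 7, 13, None, 34, None, None, None, 10, 14, None, None, None, 12, None, 19, 11, None, 17]
In a BST, the LCA of p=2, q=11 is the first node v on the
root-to-leaf path with p <= v <= q (go left if both < v, right if both > v).
Walk from root:
  at 8: 2 <= 8 <= 11, this is the LCA
LCA = 8


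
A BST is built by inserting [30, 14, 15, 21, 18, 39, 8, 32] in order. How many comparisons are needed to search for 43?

Search path for 43: 30 -> 39
Found: False
Comparisons: 2


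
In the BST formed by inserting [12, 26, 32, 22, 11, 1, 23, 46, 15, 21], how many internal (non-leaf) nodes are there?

Tree built from: [12, 26, 32, 22, 11, 1, 23, 46, 15, 21]
Tree (level-order array): [12, 11, 26, 1, None, 22, 32, None, None, 15, 23, None, 46, None, 21]
Rule: An internal node has at least one child.
Per-node child counts:
  node 12: 2 child(ren)
  node 11: 1 child(ren)
  node 1: 0 child(ren)
  node 26: 2 child(ren)
  node 22: 2 child(ren)
  node 15: 1 child(ren)
  node 21: 0 child(ren)
  node 23: 0 child(ren)
  node 32: 1 child(ren)
  node 46: 0 child(ren)
Matching nodes: [12, 11, 26, 22, 15, 32]
Count of internal (non-leaf) nodes: 6


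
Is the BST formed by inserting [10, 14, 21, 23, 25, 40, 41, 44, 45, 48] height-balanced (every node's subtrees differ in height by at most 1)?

Tree (level-order array): [10, None, 14, None, 21, None, 23, None, 25, None, 40, None, 41, None, 44, None, 45, None, 48]
Definition: a tree is height-balanced if, at every node, |h(left) - h(right)| <= 1 (empty subtree has height -1).
Bottom-up per-node check:
  node 48: h_left=-1, h_right=-1, diff=0 [OK], height=0
  node 45: h_left=-1, h_right=0, diff=1 [OK], height=1
  node 44: h_left=-1, h_right=1, diff=2 [FAIL (|-1-1|=2 > 1)], height=2
  node 41: h_left=-1, h_right=2, diff=3 [FAIL (|-1-2|=3 > 1)], height=3
  node 40: h_left=-1, h_right=3, diff=4 [FAIL (|-1-3|=4 > 1)], height=4
  node 25: h_left=-1, h_right=4, diff=5 [FAIL (|-1-4|=5 > 1)], height=5
  node 23: h_left=-1, h_right=5, diff=6 [FAIL (|-1-5|=6 > 1)], height=6
  node 21: h_left=-1, h_right=6, diff=7 [FAIL (|-1-6|=7 > 1)], height=7
  node 14: h_left=-1, h_right=7, diff=8 [FAIL (|-1-7|=8 > 1)], height=8
  node 10: h_left=-1, h_right=8, diff=9 [FAIL (|-1-8|=9 > 1)], height=9
Node 44 violates the condition: |-1 - 1| = 2 > 1.
Result: Not balanced


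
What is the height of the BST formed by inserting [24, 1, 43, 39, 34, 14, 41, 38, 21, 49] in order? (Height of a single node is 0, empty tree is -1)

Insertion order: [24, 1, 43, 39, 34, 14, 41, 38, 21, 49]
Tree (level-order array): [24, 1, 43, None, 14, 39, 49, None, 21, 34, 41, None, None, None, None, None, 38]
Compute height bottom-up (empty subtree = -1):
  height(21) = 1 + max(-1, -1) = 0
  height(14) = 1 + max(-1, 0) = 1
  height(1) = 1 + max(-1, 1) = 2
  height(38) = 1 + max(-1, -1) = 0
  height(34) = 1 + max(-1, 0) = 1
  height(41) = 1 + max(-1, -1) = 0
  height(39) = 1 + max(1, 0) = 2
  height(49) = 1 + max(-1, -1) = 0
  height(43) = 1 + max(2, 0) = 3
  height(24) = 1 + max(2, 3) = 4
Height = 4


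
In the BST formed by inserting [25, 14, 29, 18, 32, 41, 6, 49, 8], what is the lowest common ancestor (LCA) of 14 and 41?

Tree insertion order: [25, 14, 29, 18, 32, 41, 6, 49, 8]
Tree (level-order array): [25, 14, 29, 6, 18, None, 32, None, 8, None, None, None, 41, None, None, None, 49]
In a BST, the LCA of p=14, q=41 is the first node v on the
root-to-leaf path with p <= v <= q (go left if both < v, right if both > v).
Walk from root:
  at 25: 14 <= 25 <= 41, this is the LCA
LCA = 25


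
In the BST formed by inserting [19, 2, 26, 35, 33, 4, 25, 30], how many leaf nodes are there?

Tree built from: [19, 2, 26, 35, 33, 4, 25, 30]
Tree (level-order array): [19, 2, 26, None, 4, 25, 35, None, None, None, None, 33, None, 30]
Rule: A leaf has 0 children.
Per-node child counts:
  node 19: 2 child(ren)
  node 2: 1 child(ren)
  node 4: 0 child(ren)
  node 26: 2 child(ren)
  node 25: 0 child(ren)
  node 35: 1 child(ren)
  node 33: 1 child(ren)
  node 30: 0 child(ren)
Matching nodes: [4, 25, 30]
Count of leaf nodes: 3


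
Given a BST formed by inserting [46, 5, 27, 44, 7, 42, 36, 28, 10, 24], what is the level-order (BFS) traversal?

Tree insertion order: [46, 5, 27, 44, 7, 42, 36, 28, 10, 24]
Tree (level-order array): [46, 5, None, None, 27, 7, 44, None, 10, 42, None, None, 24, 36, None, None, None, 28]
BFS from the root, enqueuing left then right child of each popped node:
  queue [46] -> pop 46, enqueue [5], visited so far: [46]
  queue [5] -> pop 5, enqueue [27], visited so far: [46, 5]
  queue [27] -> pop 27, enqueue [7, 44], visited so far: [46, 5, 27]
  queue [7, 44] -> pop 7, enqueue [10], visited so far: [46, 5, 27, 7]
  queue [44, 10] -> pop 44, enqueue [42], visited so far: [46, 5, 27, 7, 44]
  queue [10, 42] -> pop 10, enqueue [24], visited so far: [46, 5, 27, 7, 44, 10]
  queue [42, 24] -> pop 42, enqueue [36], visited so far: [46, 5, 27, 7, 44, 10, 42]
  queue [24, 36] -> pop 24, enqueue [none], visited so far: [46, 5, 27, 7, 44, 10, 42, 24]
  queue [36] -> pop 36, enqueue [28], visited so far: [46, 5, 27, 7, 44, 10, 42, 24, 36]
  queue [28] -> pop 28, enqueue [none], visited so far: [46, 5, 27, 7, 44, 10, 42, 24, 36, 28]
Result: [46, 5, 27, 7, 44, 10, 42, 24, 36, 28]


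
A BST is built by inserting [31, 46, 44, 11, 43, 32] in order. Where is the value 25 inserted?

Starting tree (level order): [31, 11, 46, None, None, 44, None, 43, None, 32]
Insertion path: 31 -> 11
Result: insert 25 as right child of 11
Final tree (level order): [31, 11, 46, None, 25, 44, None, None, None, 43, None, 32]


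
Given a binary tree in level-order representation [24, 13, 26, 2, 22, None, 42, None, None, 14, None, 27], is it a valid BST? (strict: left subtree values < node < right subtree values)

Level-order array: [24, 13, 26, 2, 22, None, 42, None, None, 14, None, 27]
Validate using subtree bounds (lo, hi): at each node, require lo < value < hi,
then recurse left with hi=value and right with lo=value.
Preorder trace (stopping at first violation):
  at node 24 with bounds (-inf, +inf): OK
  at node 13 with bounds (-inf, 24): OK
  at node 2 with bounds (-inf, 13): OK
  at node 22 with bounds (13, 24): OK
  at node 14 with bounds (13, 22): OK
  at node 26 with bounds (24, +inf): OK
  at node 42 with bounds (26, +inf): OK
  at node 27 with bounds (26, 42): OK
No violation found at any node.
Result: Valid BST


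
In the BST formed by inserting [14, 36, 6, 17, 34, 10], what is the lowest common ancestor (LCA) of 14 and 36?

Tree insertion order: [14, 36, 6, 17, 34, 10]
Tree (level-order array): [14, 6, 36, None, 10, 17, None, None, None, None, 34]
In a BST, the LCA of p=14, q=36 is the first node v on the
root-to-leaf path with p <= v <= q (go left if both < v, right if both > v).
Walk from root:
  at 14: 14 <= 14 <= 36, this is the LCA
LCA = 14


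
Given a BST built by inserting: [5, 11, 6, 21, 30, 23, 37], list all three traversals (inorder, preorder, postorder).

Tree insertion order: [5, 11, 6, 21, 30, 23, 37]
Tree (level-order array): [5, None, 11, 6, 21, None, None, None, 30, 23, 37]
Inorder (L, root, R): [5, 6, 11, 21, 23, 30, 37]
Preorder (root, L, R): [5, 11, 6, 21, 30, 23, 37]
Postorder (L, R, root): [6, 23, 37, 30, 21, 11, 5]


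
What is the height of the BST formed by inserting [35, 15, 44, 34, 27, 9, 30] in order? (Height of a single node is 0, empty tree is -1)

Insertion order: [35, 15, 44, 34, 27, 9, 30]
Tree (level-order array): [35, 15, 44, 9, 34, None, None, None, None, 27, None, None, 30]
Compute height bottom-up (empty subtree = -1):
  height(9) = 1 + max(-1, -1) = 0
  height(30) = 1 + max(-1, -1) = 0
  height(27) = 1 + max(-1, 0) = 1
  height(34) = 1 + max(1, -1) = 2
  height(15) = 1 + max(0, 2) = 3
  height(44) = 1 + max(-1, -1) = 0
  height(35) = 1 + max(3, 0) = 4
Height = 4


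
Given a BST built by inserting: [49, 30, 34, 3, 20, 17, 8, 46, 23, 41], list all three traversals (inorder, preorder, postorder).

Tree insertion order: [49, 30, 34, 3, 20, 17, 8, 46, 23, 41]
Tree (level-order array): [49, 30, None, 3, 34, None, 20, None, 46, 17, 23, 41, None, 8]
Inorder (L, root, R): [3, 8, 17, 20, 23, 30, 34, 41, 46, 49]
Preorder (root, L, R): [49, 30, 3, 20, 17, 8, 23, 34, 46, 41]
Postorder (L, R, root): [8, 17, 23, 20, 3, 41, 46, 34, 30, 49]


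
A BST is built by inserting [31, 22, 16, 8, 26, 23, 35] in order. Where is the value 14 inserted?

Starting tree (level order): [31, 22, 35, 16, 26, None, None, 8, None, 23]
Insertion path: 31 -> 22 -> 16 -> 8
Result: insert 14 as right child of 8
Final tree (level order): [31, 22, 35, 16, 26, None, None, 8, None, 23, None, None, 14]


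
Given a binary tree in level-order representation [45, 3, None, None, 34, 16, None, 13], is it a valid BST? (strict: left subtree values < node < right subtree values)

Level-order array: [45, 3, None, None, 34, 16, None, 13]
Validate using subtree bounds (lo, hi): at each node, require lo < value < hi,
then recurse left with hi=value and right with lo=value.
Preorder trace (stopping at first violation):
  at node 45 with bounds (-inf, +inf): OK
  at node 3 with bounds (-inf, 45): OK
  at node 34 with bounds (3, 45): OK
  at node 16 with bounds (3, 34): OK
  at node 13 with bounds (3, 16): OK
No violation found at any node.
Result: Valid BST


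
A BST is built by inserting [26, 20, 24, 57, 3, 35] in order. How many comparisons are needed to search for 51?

Search path for 51: 26 -> 57 -> 35
Found: False
Comparisons: 3


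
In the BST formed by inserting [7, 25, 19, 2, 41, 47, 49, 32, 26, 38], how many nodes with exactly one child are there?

Tree built from: [7, 25, 19, 2, 41, 47, 49, 32, 26, 38]
Tree (level-order array): [7, 2, 25, None, None, 19, 41, None, None, 32, 47, 26, 38, None, 49]
Rule: These are nodes with exactly 1 non-null child.
Per-node child counts:
  node 7: 2 child(ren)
  node 2: 0 child(ren)
  node 25: 2 child(ren)
  node 19: 0 child(ren)
  node 41: 2 child(ren)
  node 32: 2 child(ren)
  node 26: 0 child(ren)
  node 38: 0 child(ren)
  node 47: 1 child(ren)
  node 49: 0 child(ren)
Matching nodes: [47]
Count of nodes with exactly one child: 1


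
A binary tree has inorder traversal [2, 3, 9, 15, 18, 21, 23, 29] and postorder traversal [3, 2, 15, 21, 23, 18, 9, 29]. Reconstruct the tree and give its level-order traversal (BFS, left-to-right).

Inorder:   [2, 3, 9, 15, 18, 21, 23, 29]
Postorder: [3, 2, 15, 21, 23, 18, 9, 29]
Algorithm: postorder visits root last, so walk postorder right-to-left;
each value is the root of the current inorder slice — split it at that
value, recurse on the right subtree first, then the left.
Recursive splits:
  root=29; inorder splits into left=[2, 3, 9, 15, 18, 21, 23], right=[]
  root=9; inorder splits into left=[2, 3], right=[15, 18, 21, 23]
  root=18; inorder splits into left=[15], right=[21, 23]
  root=23; inorder splits into left=[21], right=[]
  root=21; inorder splits into left=[], right=[]
  root=15; inorder splits into left=[], right=[]
  root=2; inorder splits into left=[], right=[3]
  root=3; inorder splits into left=[], right=[]
Reconstructed level-order: [29, 9, 2, 18, 3, 15, 23, 21]


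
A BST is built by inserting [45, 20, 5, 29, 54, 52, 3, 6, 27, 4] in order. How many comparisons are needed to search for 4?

Search path for 4: 45 -> 20 -> 5 -> 3 -> 4
Found: True
Comparisons: 5


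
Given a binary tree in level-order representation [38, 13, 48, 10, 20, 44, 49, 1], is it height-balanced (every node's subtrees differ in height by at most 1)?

Tree (level-order array): [38, 13, 48, 10, 20, 44, 49, 1]
Definition: a tree is height-balanced if, at every node, |h(left) - h(right)| <= 1 (empty subtree has height -1).
Bottom-up per-node check:
  node 1: h_left=-1, h_right=-1, diff=0 [OK], height=0
  node 10: h_left=0, h_right=-1, diff=1 [OK], height=1
  node 20: h_left=-1, h_right=-1, diff=0 [OK], height=0
  node 13: h_left=1, h_right=0, diff=1 [OK], height=2
  node 44: h_left=-1, h_right=-1, diff=0 [OK], height=0
  node 49: h_left=-1, h_right=-1, diff=0 [OK], height=0
  node 48: h_left=0, h_right=0, diff=0 [OK], height=1
  node 38: h_left=2, h_right=1, diff=1 [OK], height=3
All nodes satisfy the balance condition.
Result: Balanced


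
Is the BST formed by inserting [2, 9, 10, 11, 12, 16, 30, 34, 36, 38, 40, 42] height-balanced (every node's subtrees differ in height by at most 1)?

Tree (level-order array): [2, None, 9, None, 10, None, 11, None, 12, None, 16, None, 30, None, 34, None, 36, None, 38, None, 40, None, 42]
Definition: a tree is height-balanced if, at every node, |h(left) - h(right)| <= 1 (empty subtree has height -1).
Bottom-up per-node check:
  node 42: h_left=-1, h_right=-1, diff=0 [OK], height=0
  node 40: h_left=-1, h_right=0, diff=1 [OK], height=1
  node 38: h_left=-1, h_right=1, diff=2 [FAIL (|-1-1|=2 > 1)], height=2
  node 36: h_left=-1, h_right=2, diff=3 [FAIL (|-1-2|=3 > 1)], height=3
  node 34: h_left=-1, h_right=3, diff=4 [FAIL (|-1-3|=4 > 1)], height=4
  node 30: h_left=-1, h_right=4, diff=5 [FAIL (|-1-4|=5 > 1)], height=5
  node 16: h_left=-1, h_right=5, diff=6 [FAIL (|-1-5|=6 > 1)], height=6
  node 12: h_left=-1, h_right=6, diff=7 [FAIL (|-1-6|=7 > 1)], height=7
  node 11: h_left=-1, h_right=7, diff=8 [FAIL (|-1-7|=8 > 1)], height=8
  node 10: h_left=-1, h_right=8, diff=9 [FAIL (|-1-8|=9 > 1)], height=9
  node 9: h_left=-1, h_right=9, diff=10 [FAIL (|-1-9|=10 > 1)], height=10
  node 2: h_left=-1, h_right=10, diff=11 [FAIL (|-1-10|=11 > 1)], height=11
Node 38 violates the condition: |-1 - 1| = 2 > 1.
Result: Not balanced


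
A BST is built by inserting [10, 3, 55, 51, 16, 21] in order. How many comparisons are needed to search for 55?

Search path for 55: 10 -> 55
Found: True
Comparisons: 2


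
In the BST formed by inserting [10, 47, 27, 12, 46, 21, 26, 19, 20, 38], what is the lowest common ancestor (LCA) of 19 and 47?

Tree insertion order: [10, 47, 27, 12, 46, 21, 26, 19, 20, 38]
Tree (level-order array): [10, None, 47, 27, None, 12, 46, None, 21, 38, None, 19, 26, None, None, None, 20]
In a BST, the LCA of p=19, q=47 is the first node v on the
root-to-leaf path with p <= v <= q (go left if both < v, right if both > v).
Walk from root:
  at 10: both 19 and 47 > 10, go right
  at 47: 19 <= 47 <= 47, this is the LCA
LCA = 47


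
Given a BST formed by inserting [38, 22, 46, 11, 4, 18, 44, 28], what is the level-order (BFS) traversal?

Tree insertion order: [38, 22, 46, 11, 4, 18, 44, 28]
Tree (level-order array): [38, 22, 46, 11, 28, 44, None, 4, 18]
BFS from the root, enqueuing left then right child of each popped node:
  queue [38] -> pop 38, enqueue [22, 46], visited so far: [38]
  queue [22, 46] -> pop 22, enqueue [11, 28], visited so far: [38, 22]
  queue [46, 11, 28] -> pop 46, enqueue [44], visited so far: [38, 22, 46]
  queue [11, 28, 44] -> pop 11, enqueue [4, 18], visited so far: [38, 22, 46, 11]
  queue [28, 44, 4, 18] -> pop 28, enqueue [none], visited so far: [38, 22, 46, 11, 28]
  queue [44, 4, 18] -> pop 44, enqueue [none], visited so far: [38, 22, 46, 11, 28, 44]
  queue [4, 18] -> pop 4, enqueue [none], visited so far: [38, 22, 46, 11, 28, 44, 4]
  queue [18] -> pop 18, enqueue [none], visited so far: [38, 22, 46, 11, 28, 44, 4, 18]
Result: [38, 22, 46, 11, 28, 44, 4, 18]


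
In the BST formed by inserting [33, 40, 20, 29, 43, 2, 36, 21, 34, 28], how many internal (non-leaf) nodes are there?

Tree built from: [33, 40, 20, 29, 43, 2, 36, 21, 34, 28]
Tree (level-order array): [33, 20, 40, 2, 29, 36, 43, None, None, 21, None, 34, None, None, None, None, 28]
Rule: An internal node has at least one child.
Per-node child counts:
  node 33: 2 child(ren)
  node 20: 2 child(ren)
  node 2: 0 child(ren)
  node 29: 1 child(ren)
  node 21: 1 child(ren)
  node 28: 0 child(ren)
  node 40: 2 child(ren)
  node 36: 1 child(ren)
  node 34: 0 child(ren)
  node 43: 0 child(ren)
Matching nodes: [33, 20, 29, 21, 40, 36]
Count of internal (non-leaf) nodes: 6


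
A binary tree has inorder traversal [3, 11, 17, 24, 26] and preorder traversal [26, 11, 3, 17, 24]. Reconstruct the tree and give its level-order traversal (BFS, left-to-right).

Inorder:  [3, 11, 17, 24, 26]
Preorder: [26, 11, 3, 17, 24]
Algorithm: preorder visits root first, so consume preorder in order;
for each root, split the current inorder slice at that value into
left-subtree inorder and right-subtree inorder, then recurse.
Recursive splits:
  root=26; inorder splits into left=[3, 11, 17, 24], right=[]
  root=11; inorder splits into left=[3], right=[17, 24]
  root=3; inorder splits into left=[], right=[]
  root=17; inorder splits into left=[], right=[24]
  root=24; inorder splits into left=[], right=[]
Reconstructed level-order: [26, 11, 3, 17, 24]


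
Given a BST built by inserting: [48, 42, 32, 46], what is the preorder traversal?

Tree insertion order: [48, 42, 32, 46]
Tree (level-order array): [48, 42, None, 32, 46]
Preorder traversal: [48, 42, 32, 46]


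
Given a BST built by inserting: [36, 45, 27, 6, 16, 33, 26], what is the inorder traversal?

Tree insertion order: [36, 45, 27, 6, 16, 33, 26]
Tree (level-order array): [36, 27, 45, 6, 33, None, None, None, 16, None, None, None, 26]
Inorder traversal: [6, 16, 26, 27, 33, 36, 45]


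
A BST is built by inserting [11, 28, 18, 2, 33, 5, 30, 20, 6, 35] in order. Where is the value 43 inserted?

Starting tree (level order): [11, 2, 28, None, 5, 18, 33, None, 6, None, 20, 30, 35]
Insertion path: 11 -> 28 -> 33 -> 35
Result: insert 43 as right child of 35
Final tree (level order): [11, 2, 28, None, 5, 18, 33, None, 6, None, 20, 30, 35, None, None, None, None, None, None, None, 43]


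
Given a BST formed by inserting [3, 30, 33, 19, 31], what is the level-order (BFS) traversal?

Tree insertion order: [3, 30, 33, 19, 31]
Tree (level-order array): [3, None, 30, 19, 33, None, None, 31]
BFS from the root, enqueuing left then right child of each popped node:
  queue [3] -> pop 3, enqueue [30], visited so far: [3]
  queue [30] -> pop 30, enqueue [19, 33], visited so far: [3, 30]
  queue [19, 33] -> pop 19, enqueue [none], visited so far: [3, 30, 19]
  queue [33] -> pop 33, enqueue [31], visited so far: [3, 30, 19, 33]
  queue [31] -> pop 31, enqueue [none], visited so far: [3, 30, 19, 33, 31]
Result: [3, 30, 19, 33, 31]


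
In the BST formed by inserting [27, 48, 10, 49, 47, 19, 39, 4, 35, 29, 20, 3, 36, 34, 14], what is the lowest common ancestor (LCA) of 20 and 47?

Tree insertion order: [27, 48, 10, 49, 47, 19, 39, 4, 35, 29, 20, 3, 36, 34, 14]
Tree (level-order array): [27, 10, 48, 4, 19, 47, 49, 3, None, 14, 20, 39, None, None, None, None, None, None, None, None, None, 35, None, 29, 36, None, 34]
In a BST, the LCA of p=20, q=47 is the first node v on the
root-to-leaf path with p <= v <= q (go left if both < v, right if both > v).
Walk from root:
  at 27: 20 <= 27 <= 47, this is the LCA
LCA = 27


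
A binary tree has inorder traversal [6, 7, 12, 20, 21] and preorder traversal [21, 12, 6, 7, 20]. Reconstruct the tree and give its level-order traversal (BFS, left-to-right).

Inorder:  [6, 7, 12, 20, 21]
Preorder: [21, 12, 6, 7, 20]
Algorithm: preorder visits root first, so consume preorder in order;
for each root, split the current inorder slice at that value into
left-subtree inorder and right-subtree inorder, then recurse.
Recursive splits:
  root=21; inorder splits into left=[6, 7, 12, 20], right=[]
  root=12; inorder splits into left=[6, 7], right=[20]
  root=6; inorder splits into left=[], right=[7]
  root=7; inorder splits into left=[], right=[]
  root=20; inorder splits into left=[], right=[]
Reconstructed level-order: [21, 12, 6, 20, 7]


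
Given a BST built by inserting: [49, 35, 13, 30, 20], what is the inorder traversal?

Tree insertion order: [49, 35, 13, 30, 20]
Tree (level-order array): [49, 35, None, 13, None, None, 30, 20]
Inorder traversal: [13, 20, 30, 35, 49]


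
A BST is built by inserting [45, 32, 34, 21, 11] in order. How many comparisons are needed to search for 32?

Search path for 32: 45 -> 32
Found: True
Comparisons: 2


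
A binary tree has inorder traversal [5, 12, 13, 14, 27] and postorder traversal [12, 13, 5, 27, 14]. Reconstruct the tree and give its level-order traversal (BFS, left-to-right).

Inorder:   [5, 12, 13, 14, 27]
Postorder: [12, 13, 5, 27, 14]
Algorithm: postorder visits root last, so walk postorder right-to-left;
each value is the root of the current inorder slice — split it at that
value, recurse on the right subtree first, then the left.
Recursive splits:
  root=14; inorder splits into left=[5, 12, 13], right=[27]
  root=27; inorder splits into left=[], right=[]
  root=5; inorder splits into left=[], right=[12, 13]
  root=13; inorder splits into left=[12], right=[]
  root=12; inorder splits into left=[], right=[]
Reconstructed level-order: [14, 5, 27, 13, 12]


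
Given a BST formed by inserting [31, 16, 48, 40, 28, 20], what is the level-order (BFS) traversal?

Tree insertion order: [31, 16, 48, 40, 28, 20]
Tree (level-order array): [31, 16, 48, None, 28, 40, None, 20]
BFS from the root, enqueuing left then right child of each popped node:
  queue [31] -> pop 31, enqueue [16, 48], visited so far: [31]
  queue [16, 48] -> pop 16, enqueue [28], visited so far: [31, 16]
  queue [48, 28] -> pop 48, enqueue [40], visited so far: [31, 16, 48]
  queue [28, 40] -> pop 28, enqueue [20], visited so far: [31, 16, 48, 28]
  queue [40, 20] -> pop 40, enqueue [none], visited so far: [31, 16, 48, 28, 40]
  queue [20] -> pop 20, enqueue [none], visited so far: [31, 16, 48, 28, 40, 20]
Result: [31, 16, 48, 28, 40, 20]


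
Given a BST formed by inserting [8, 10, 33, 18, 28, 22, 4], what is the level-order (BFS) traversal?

Tree insertion order: [8, 10, 33, 18, 28, 22, 4]
Tree (level-order array): [8, 4, 10, None, None, None, 33, 18, None, None, 28, 22]
BFS from the root, enqueuing left then right child of each popped node:
  queue [8] -> pop 8, enqueue [4, 10], visited so far: [8]
  queue [4, 10] -> pop 4, enqueue [none], visited so far: [8, 4]
  queue [10] -> pop 10, enqueue [33], visited so far: [8, 4, 10]
  queue [33] -> pop 33, enqueue [18], visited so far: [8, 4, 10, 33]
  queue [18] -> pop 18, enqueue [28], visited so far: [8, 4, 10, 33, 18]
  queue [28] -> pop 28, enqueue [22], visited so far: [8, 4, 10, 33, 18, 28]
  queue [22] -> pop 22, enqueue [none], visited so far: [8, 4, 10, 33, 18, 28, 22]
Result: [8, 4, 10, 33, 18, 28, 22]


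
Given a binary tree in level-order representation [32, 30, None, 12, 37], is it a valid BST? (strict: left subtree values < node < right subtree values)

Level-order array: [32, 30, None, 12, 37]
Validate using subtree bounds (lo, hi): at each node, require lo < value < hi,
then recurse left with hi=value and right with lo=value.
Preorder trace (stopping at first violation):
  at node 32 with bounds (-inf, +inf): OK
  at node 30 with bounds (-inf, 32): OK
  at node 12 with bounds (-inf, 30): OK
  at node 37 with bounds (30, 32): VIOLATION
Node 37 violates its bound: not (30 < 37 < 32).
Result: Not a valid BST


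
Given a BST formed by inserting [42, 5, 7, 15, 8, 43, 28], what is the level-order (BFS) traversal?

Tree insertion order: [42, 5, 7, 15, 8, 43, 28]
Tree (level-order array): [42, 5, 43, None, 7, None, None, None, 15, 8, 28]
BFS from the root, enqueuing left then right child of each popped node:
  queue [42] -> pop 42, enqueue [5, 43], visited so far: [42]
  queue [5, 43] -> pop 5, enqueue [7], visited so far: [42, 5]
  queue [43, 7] -> pop 43, enqueue [none], visited so far: [42, 5, 43]
  queue [7] -> pop 7, enqueue [15], visited so far: [42, 5, 43, 7]
  queue [15] -> pop 15, enqueue [8, 28], visited so far: [42, 5, 43, 7, 15]
  queue [8, 28] -> pop 8, enqueue [none], visited so far: [42, 5, 43, 7, 15, 8]
  queue [28] -> pop 28, enqueue [none], visited so far: [42, 5, 43, 7, 15, 8, 28]
Result: [42, 5, 43, 7, 15, 8, 28]


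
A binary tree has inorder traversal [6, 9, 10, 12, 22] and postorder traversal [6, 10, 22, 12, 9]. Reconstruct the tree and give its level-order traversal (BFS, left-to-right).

Inorder:   [6, 9, 10, 12, 22]
Postorder: [6, 10, 22, 12, 9]
Algorithm: postorder visits root last, so walk postorder right-to-left;
each value is the root of the current inorder slice — split it at that
value, recurse on the right subtree first, then the left.
Recursive splits:
  root=9; inorder splits into left=[6], right=[10, 12, 22]
  root=12; inorder splits into left=[10], right=[22]
  root=22; inorder splits into left=[], right=[]
  root=10; inorder splits into left=[], right=[]
  root=6; inorder splits into left=[], right=[]
Reconstructed level-order: [9, 6, 12, 10, 22]


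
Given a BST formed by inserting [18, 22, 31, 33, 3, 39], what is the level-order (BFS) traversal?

Tree insertion order: [18, 22, 31, 33, 3, 39]
Tree (level-order array): [18, 3, 22, None, None, None, 31, None, 33, None, 39]
BFS from the root, enqueuing left then right child of each popped node:
  queue [18] -> pop 18, enqueue [3, 22], visited so far: [18]
  queue [3, 22] -> pop 3, enqueue [none], visited so far: [18, 3]
  queue [22] -> pop 22, enqueue [31], visited so far: [18, 3, 22]
  queue [31] -> pop 31, enqueue [33], visited so far: [18, 3, 22, 31]
  queue [33] -> pop 33, enqueue [39], visited so far: [18, 3, 22, 31, 33]
  queue [39] -> pop 39, enqueue [none], visited so far: [18, 3, 22, 31, 33, 39]
Result: [18, 3, 22, 31, 33, 39]


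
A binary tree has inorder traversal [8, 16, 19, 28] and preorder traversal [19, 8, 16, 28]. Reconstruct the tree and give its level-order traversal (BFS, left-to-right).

Inorder:  [8, 16, 19, 28]
Preorder: [19, 8, 16, 28]
Algorithm: preorder visits root first, so consume preorder in order;
for each root, split the current inorder slice at that value into
left-subtree inorder and right-subtree inorder, then recurse.
Recursive splits:
  root=19; inorder splits into left=[8, 16], right=[28]
  root=8; inorder splits into left=[], right=[16]
  root=16; inorder splits into left=[], right=[]
  root=28; inorder splits into left=[], right=[]
Reconstructed level-order: [19, 8, 28, 16]


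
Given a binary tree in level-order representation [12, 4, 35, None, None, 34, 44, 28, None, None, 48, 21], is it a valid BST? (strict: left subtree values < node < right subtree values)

Level-order array: [12, 4, 35, None, None, 34, 44, 28, None, None, 48, 21]
Validate using subtree bounds (lo, hi): at each node, require lo < value < hi,
then recurse left with hi=value and right with lo=value.
Preorder trace (stopping at first violation):
  at node 12 with bounds (-inf, +inf): OK
  at node 4 with bounds (-inf, 12): OK
  at node 35 with bounds (12, +inf): OK
  at node 34 with bounds (12, 35): OK
  at node 28 with bounds (12, 34): OK
  at node 21 with bounds (12, 28): OK
  at node 44 with bounds (35, +inf): OK
  at node 48 with bounds (44, +inf): OK
No violation found at any node.
Result: Valid BST


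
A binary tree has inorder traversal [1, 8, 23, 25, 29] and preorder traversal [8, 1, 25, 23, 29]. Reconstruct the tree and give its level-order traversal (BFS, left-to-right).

Inorder:  [1, 8, 23, 25, 29]
Preorder: [8, 1, 25, 23, 29]
Algorithm: preorder visits root first, so consume preorder in order;
for each root, split the current inorder slice at that value into
left-subtree inorder and right-subtree inorder, then recurse.
Recursive splits:
  root=8; inorder splits into left=[1], right=[23, 25, 29]
  root=1; inorder splits into left=[], right=[]
  root=25; inorder splits into left=[23], right=[29]
  root=23; inorder splits into left=[], right=[]
  root=29; inorder splits into left=[], right=[]
Reconstructed level-order: [8, 1, 25, 23, 29]


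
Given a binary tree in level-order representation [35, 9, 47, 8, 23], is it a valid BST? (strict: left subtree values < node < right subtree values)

Level-order array: [35, 9, 47, 8, 23]
Validate using subtree bounds (lo, hi): at each node, require lo < value < hi,
then recurse left with hi=value and right with lo=value.
Preorder trace (stopping at first violation):
  at node 35 with bounds (-inf, +inf): OK
  at node 9 with bounds (-inf, 35): OK
  at node 8 with bounds (-inf, 9): OK
  at node 23 with bounds (9, 35): OK
  at node 47 with bounds (35, +inf): OK
No violation found at any node.
Result: Valid BST
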